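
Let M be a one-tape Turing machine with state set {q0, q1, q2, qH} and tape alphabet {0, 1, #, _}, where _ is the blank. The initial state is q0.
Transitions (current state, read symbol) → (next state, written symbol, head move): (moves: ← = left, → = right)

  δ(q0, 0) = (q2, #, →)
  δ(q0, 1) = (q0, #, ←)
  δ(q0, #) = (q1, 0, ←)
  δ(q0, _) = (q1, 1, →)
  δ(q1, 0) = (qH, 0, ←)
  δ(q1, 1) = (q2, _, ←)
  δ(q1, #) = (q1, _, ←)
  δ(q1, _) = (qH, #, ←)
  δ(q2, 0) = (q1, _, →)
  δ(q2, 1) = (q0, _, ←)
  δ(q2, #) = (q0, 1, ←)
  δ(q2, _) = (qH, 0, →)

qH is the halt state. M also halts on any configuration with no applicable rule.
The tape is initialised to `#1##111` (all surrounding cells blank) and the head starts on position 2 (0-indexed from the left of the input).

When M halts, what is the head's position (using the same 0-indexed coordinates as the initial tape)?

-2

state=q0 head=2 tape=__#1[#]#111   (q0,#)→(q1,0,←)
state=q1 head=1 tape=__#[1]0#111   (q1,1)→(q2,_,←)
state=q2 head=0 tape=__[#]_0#111   (q2,#)→(q0,1,←)
state=q0 head=-1 tape=_[_]1_0#111   (q0,_)→(q1,1,→)
state=q1 head=0 tape=_1[1]_0#111   (q1,1)→(q2,_,←)
state=q2 head=-1 tape=_[1]__0#111   (q2,1)→(q0,_,←)
state=q0 head=-2 tape=[_]___0#111   (q0,_)→(q1,1,→)
state=q1 head=-1 tape=1[_]__0#111   (q1,_)→(qH,#,←)
state=qH head=-2 tape=[1]#__0#111
At halt the head is at cell -2.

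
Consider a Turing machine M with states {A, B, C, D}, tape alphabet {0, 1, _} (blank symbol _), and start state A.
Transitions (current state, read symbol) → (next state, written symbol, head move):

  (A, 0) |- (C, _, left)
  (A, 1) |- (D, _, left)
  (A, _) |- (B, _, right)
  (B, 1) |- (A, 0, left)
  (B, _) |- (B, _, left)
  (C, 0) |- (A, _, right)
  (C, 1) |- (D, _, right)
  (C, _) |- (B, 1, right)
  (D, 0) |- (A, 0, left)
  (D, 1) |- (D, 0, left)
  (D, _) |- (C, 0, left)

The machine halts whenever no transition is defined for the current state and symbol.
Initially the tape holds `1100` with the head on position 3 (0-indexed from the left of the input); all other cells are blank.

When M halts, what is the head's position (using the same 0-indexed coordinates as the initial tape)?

A | __110[0]_   read 0 → write _, move left, go to C
C | __11[0]__   read 0 → write _, move right, go to A
A | __11_[_]_   read _ → write _, move right, go to B
B | __11__[_]   read _ → write _, move left, go to B
B | __11_[_]_   read _ → write _, move left, go to B
B | __11[_]__   read _ → write _, move left, go to B
B | __1[1]___   read 1 → write 0, move left, go to A
A | __[1]0___   read 1 → write _, move left, go to D
D | _[_]_0___   read _ → write 0, move left, go to C
C | [_]0_0___   read _ → write 1, move right, go to B
B | 1[0]_0___
At halt the head is at cell -1.

-1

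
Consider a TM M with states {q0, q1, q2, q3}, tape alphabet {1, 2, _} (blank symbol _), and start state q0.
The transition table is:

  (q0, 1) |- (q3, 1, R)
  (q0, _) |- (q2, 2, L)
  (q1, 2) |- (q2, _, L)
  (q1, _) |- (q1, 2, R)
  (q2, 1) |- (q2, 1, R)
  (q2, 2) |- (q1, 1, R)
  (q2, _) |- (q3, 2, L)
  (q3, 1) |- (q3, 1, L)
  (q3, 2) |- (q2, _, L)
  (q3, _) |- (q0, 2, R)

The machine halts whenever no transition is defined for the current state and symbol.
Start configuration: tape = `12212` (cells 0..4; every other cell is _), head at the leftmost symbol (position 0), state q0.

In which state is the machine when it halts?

q0

q0 | ___[1]2212   read 1 → write 1, move R, go to q3
q3 | ___1[2]212   read 2 → write _, move L, go to q2
q2 | ___[1]_212   read 1 → write 1, move R, go to q2
q2 | ___1[_]212   read _ → write 2, move L, go to q3
q3 | ___[1]2212   read 1 → write 1, move L, go to q3
q3 | __[_]12212   read _ → write 2, move R, go to q0
q0 | __2[1]2212   read 1 → write 1, move R, go to q3
q3 | __21[2]212   read 2 → write _, move L, go to q2
q2 | __2[1]_212   read 1 → write 1, move R, go to q2
q2 | __21[_]212   read _ → write 2, move L, go to q3
q3 | __2[1]2212   read 1 → write 1, move L, go to q3
q3 | __[2]12212   read 2 → write _, move L, go to q2
q2 | _[_]_12212   read _ → write 2, move L, go to q3
q3 | [_]2_12212   read _ → write 2, move R, go to q0
q0 | 2[2]_12212
No transition is defined for (q0, 2); M halts in state q0.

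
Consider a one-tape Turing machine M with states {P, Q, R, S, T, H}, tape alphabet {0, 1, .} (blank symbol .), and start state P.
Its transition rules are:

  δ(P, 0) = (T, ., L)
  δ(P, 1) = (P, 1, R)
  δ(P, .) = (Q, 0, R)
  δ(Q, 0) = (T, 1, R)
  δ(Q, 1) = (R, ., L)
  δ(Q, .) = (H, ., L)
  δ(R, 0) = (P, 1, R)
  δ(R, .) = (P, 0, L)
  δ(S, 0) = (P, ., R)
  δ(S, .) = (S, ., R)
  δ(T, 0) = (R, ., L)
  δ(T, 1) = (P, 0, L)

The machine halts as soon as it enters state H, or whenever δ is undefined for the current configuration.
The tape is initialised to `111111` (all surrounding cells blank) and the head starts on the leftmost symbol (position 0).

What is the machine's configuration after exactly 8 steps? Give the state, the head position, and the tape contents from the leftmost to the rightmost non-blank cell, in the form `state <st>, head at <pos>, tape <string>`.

P | [1]11111..   read 1 → write 1, move R, go to P
P | 1[1]1111..   read 1 → write 1, move R, go to P
P | 11[1]111..   read 1 → write 1, move R, go to P
P | 111[1]11..   read 1 → write 1, move R, go to P
P | 1111[1]1..   read 1 → write 1, move R, go to P
P | 11111[1]..   read 1 → write 1, move R, go to P
P | 111111[.].   read . → write 0, move R, go to Q
Q | 1111110[.]   read . → write ., move L, go to H
H | 111111[0].
After 8 steps: state H, head at 6, tape 1111110.

state H, head at 6, tape 1111110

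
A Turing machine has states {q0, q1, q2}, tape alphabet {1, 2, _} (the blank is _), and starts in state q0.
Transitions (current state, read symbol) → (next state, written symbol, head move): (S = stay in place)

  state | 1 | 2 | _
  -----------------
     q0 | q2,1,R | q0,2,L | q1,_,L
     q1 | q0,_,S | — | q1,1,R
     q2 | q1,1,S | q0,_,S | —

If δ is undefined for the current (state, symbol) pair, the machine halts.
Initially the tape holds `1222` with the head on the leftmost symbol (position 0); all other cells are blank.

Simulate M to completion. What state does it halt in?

state=q0 head=0 tape=_[1]222   (q0,1)→(q2,1,R)
state=q2 head=1 tape=_1[2]22   (q2,2)→(q0,_,S)
state=q0 head=1 tape=_1[_]22   (q0,_)→(q1,_,L)
state=q1 head=0 tape=_[1]_22   (q1,1)→(q0,_,S)
state=q0 head=0 tape=_[_]_22   (q0,_)→(q1,_,L)
state=q1 head=-1 tape=[_]__22   (q1,_)→(q1,1,R)
state=q1 head=0 tape=1[_]_22   (q1,_)→(q1,1,R)
state=q1 head=1 tape=11[_]22   (q1,_)→(q1,1,R)
state=q1 head=2 tape=111[2]2
No transition is defined for (q1, 2); M halts in state q1.

q1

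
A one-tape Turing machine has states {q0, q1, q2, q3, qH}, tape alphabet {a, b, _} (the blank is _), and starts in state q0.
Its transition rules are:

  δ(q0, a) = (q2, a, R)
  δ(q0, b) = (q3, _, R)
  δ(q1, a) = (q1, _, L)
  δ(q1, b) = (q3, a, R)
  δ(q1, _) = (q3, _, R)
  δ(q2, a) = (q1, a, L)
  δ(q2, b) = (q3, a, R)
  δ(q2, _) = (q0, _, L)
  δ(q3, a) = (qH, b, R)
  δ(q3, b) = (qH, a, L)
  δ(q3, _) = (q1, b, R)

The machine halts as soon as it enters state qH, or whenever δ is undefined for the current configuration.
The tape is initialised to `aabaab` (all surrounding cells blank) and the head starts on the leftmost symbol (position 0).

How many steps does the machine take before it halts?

q0 | _[a]abaab   read a → write a, move R, go to q2
q2 | _a[a]baab   read a → write a, move L, go to q1
q1 | _[a]abaab   read a → write _, move L, go to q1
q1 | [_]_abaab   read _ → write _, move R, go to q3
q3 | _[_]abaab   read _ → write b, move R, go to q1
q1 | _b[a]baab   read a → write _, move L, go to q1
q1 | _[b]_baab   read b → write a, move R, go to q3
q3 | _a[_]baab   read _ → write b, move R, go to q1
q1 | _ab[b]aab   read b → write a, move R, go to q3
q3 | _aba[a]ab   read a → write b, move R, go to qH
qH | _abab[a]b
M halts after 10 transitions.

10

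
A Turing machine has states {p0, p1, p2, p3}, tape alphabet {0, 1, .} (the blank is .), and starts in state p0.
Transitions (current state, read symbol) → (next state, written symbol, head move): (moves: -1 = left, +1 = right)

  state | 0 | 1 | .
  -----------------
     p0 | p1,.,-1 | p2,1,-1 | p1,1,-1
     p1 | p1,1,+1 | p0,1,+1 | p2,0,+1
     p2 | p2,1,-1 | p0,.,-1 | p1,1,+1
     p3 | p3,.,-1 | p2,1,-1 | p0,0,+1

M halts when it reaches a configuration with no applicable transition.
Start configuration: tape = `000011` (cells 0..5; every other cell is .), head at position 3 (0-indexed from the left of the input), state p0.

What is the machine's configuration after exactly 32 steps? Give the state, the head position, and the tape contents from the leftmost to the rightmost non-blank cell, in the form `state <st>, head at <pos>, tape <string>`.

state p2, head at 1, tape 010111.11

state=p0 head=3 tape=...000[0]11   (p0,0)→(p1,.,-1)
state=p1 head=2 tape=...00[0].11   (p1,0)→(p1,1,+1)
state=p1 head=3 tape=...001[.]11   (p1,.)→(p2,0,+1)
state=p2 head=4 tape=...0010[1]1   (p2,1)→(p0,.,-1)
state=p0 head=3 tape=...001[0].1   (p0,0)→(p1,.,-1)
state=p1 head=2 tape=...00[1]..1   (p1,1)→(p0,1,+1)
state=p0 head=3 tape=...001[.].1   (p0,.)→(p1,1,-1)
state=p1 head=2 tape=...00[1]1.1   (p1,1)→(p0,1,+1)
state=p0 head=3 tape=...001[1].1   (p0,1)→(p2,1,-1)
state=p2 head=2 tape=...00[1]1.1   (p2,1)→(p0,.,-1)
state=p0 head=1 tape=...0[0].1.1   (p0,0)→(p1,.,-1)
state=p1 head=0 tape=...[0]..1.1   (p1,0)→(p1,1,+1)
state=p1 head=1 tape=...1[.].1.1   (p1,.)→(p2,0,+1)
state=p2 head=2 tape=...10[.]1.1   (p2,.)→(p1,1,+1)
state=p1 head=3 tape=...101[1].1   (p1,1)→(p0,1,+1)
state=p0 head=4 tape=...1011[.]1   (p0,.)→(p1,1,-1)
state=p1 head=3 tape=...101[1]11   (p1,1)→(p0,1,+1)
state=p0 head=4 tape=...1011[1]1   (p0,1)→(p2,1,-1)
state=p2 head=3 tape=...101[1]11   (p2,1)→(p0,.,-1)
state=p0 head=2 tape=...10[1].11   (p0,1)→(p2,1,-1)
state=p2 head=1 tape=...1[0]1.11   (p2,0)→(p2,1,-1)
state=p2 head=0 tape=...[1]11.11   (p2,1)→(p0,.,-1)
state=p0 head=-1 tape=..[.].11.11   (p0,.)→(p1,1,-1)
state=p1 head=-2 tape=.[.]1.11.11   (p1,.)→(p2,0,+1)
state=p2 head=-1 tape=.0[1].11.11   (p2,1)→(p0,.,-1)
state=p0 head=-2 tape=.[0]..11.11   (p0,0)→(p1,.,-1)
state=p1 head=-3 tape=[.]...11.11   (p1,.)→(p2,0,+1)
state=p2 head=-2 tape=0[.]..11.11   (p2,.)→(p1,1,+1)
state=p1 head=-1 tape=01[.].11.11   (p1,.)→(p2,0,+1)
state=p2 head=0 tape=010[.]11.11   (p2,.)→(p1,1,+1)
state=p1 head=1 tape=0101[1]1.11   (p1,1)→(p0,1,+1)
state=p0 head=2 tape=01011[1].11   (p0,1)→(p2,1,-1)
state=p2 head=1 tape=0101[1]1.11
After 32 steps: state p2, head at 1, tape 010111.11.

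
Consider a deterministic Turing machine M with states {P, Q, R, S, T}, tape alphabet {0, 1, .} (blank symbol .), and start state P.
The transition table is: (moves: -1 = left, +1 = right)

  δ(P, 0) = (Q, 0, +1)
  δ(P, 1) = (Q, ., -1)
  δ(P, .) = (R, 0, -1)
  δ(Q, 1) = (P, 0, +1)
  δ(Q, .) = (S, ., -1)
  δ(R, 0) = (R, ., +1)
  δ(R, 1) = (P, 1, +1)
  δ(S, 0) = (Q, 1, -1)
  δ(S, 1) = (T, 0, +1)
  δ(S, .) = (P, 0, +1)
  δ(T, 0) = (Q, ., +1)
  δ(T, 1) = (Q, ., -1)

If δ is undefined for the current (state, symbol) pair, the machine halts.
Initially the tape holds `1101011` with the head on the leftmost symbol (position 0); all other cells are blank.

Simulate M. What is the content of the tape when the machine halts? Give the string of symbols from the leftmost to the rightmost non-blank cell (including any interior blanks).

P | ..[1]101011   read 1 → write ., move -1, go to Q
Q | .[.].101011   read . → write ., move -1, go to S
S | [.]..101011   read . → write 0, move +1, go to P
P | 0[.].101011   read . → write 0, move -1, go to R
R | [0]0.101011   read 0 → write ., move +1, go to R
R | .[0].101011   read 0 → write ., move +1, go to R
R | ..[.]101011
The non-blank tape span at halt is 101011.

101011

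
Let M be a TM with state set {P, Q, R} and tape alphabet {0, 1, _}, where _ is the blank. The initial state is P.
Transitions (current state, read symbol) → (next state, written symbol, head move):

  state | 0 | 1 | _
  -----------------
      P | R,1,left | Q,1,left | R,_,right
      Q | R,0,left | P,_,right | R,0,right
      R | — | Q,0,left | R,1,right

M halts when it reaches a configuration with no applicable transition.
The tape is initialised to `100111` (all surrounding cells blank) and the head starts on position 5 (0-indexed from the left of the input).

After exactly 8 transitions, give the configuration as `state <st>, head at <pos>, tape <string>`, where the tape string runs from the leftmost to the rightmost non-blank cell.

state R, head at 1, tape 100000

state=P head=5 tape=10011[1]   (P,1)→(Q,1,left)
state=Q head=4 tape=1001[1]1   (Q,1)→(P,_,right)
state=P head=5 tape=1001_[1]   (P,1)→(Q,1,left)
state=Q head=4 tape=1001[_]1   (Q,_)→(R,0,right)
state=R head=5 tape=10010[1]   (R,1)→(Q,0,left)
state=Q head=4 tape=1001[0]0   (Q,0)→(R,0,left)
state=R head=3 tape=100[1]00   (R,1)→(Q,0,left)
state=Q head=2 tape=10[0]000   (Q,0)→(R,0,left)
state=R head=1 tape=1[0]0000
After 8 steps: state R, head at 1, tape 100000.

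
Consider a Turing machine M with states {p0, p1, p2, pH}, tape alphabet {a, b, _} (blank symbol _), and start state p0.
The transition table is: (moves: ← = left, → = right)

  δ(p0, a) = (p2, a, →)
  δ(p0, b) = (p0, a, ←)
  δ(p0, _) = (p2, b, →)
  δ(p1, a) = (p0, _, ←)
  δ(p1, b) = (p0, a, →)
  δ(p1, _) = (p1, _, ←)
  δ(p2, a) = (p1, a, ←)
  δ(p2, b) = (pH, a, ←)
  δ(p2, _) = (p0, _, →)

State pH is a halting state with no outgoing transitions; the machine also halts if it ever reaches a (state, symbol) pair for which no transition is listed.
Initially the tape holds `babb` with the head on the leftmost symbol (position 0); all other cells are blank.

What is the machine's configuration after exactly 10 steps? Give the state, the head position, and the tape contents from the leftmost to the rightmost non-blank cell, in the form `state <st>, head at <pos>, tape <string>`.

state p2, head at 2, tape a_abb

p0 | _[b]abb   read b → write a, move ←, go to p0
p0 | [_]aabb   read _ → write b, move →, go to p2
p2 | b[a]abb   read a → write a, move ←, go to p1
p1 | [b]aabb   read b → write a, move →, go to p0
p0 | a[a]abb   read a → write a, move →, go to p2
p2 | aa[a]bb   read a → write a, move ←, go to p1
p1 | a[a]abb   read a → write _, move ←, go to p0
p0 | [a]_abb   read a → write a, move →, go to p2
p2 | a[_]abb   read _ → write _, move →, go to p0
p0 | a_[a]bb   read a → write a, move →, go to p2
p2 | a_a[b]b
After 10 steps: state p2, head at 2, tape a_abb.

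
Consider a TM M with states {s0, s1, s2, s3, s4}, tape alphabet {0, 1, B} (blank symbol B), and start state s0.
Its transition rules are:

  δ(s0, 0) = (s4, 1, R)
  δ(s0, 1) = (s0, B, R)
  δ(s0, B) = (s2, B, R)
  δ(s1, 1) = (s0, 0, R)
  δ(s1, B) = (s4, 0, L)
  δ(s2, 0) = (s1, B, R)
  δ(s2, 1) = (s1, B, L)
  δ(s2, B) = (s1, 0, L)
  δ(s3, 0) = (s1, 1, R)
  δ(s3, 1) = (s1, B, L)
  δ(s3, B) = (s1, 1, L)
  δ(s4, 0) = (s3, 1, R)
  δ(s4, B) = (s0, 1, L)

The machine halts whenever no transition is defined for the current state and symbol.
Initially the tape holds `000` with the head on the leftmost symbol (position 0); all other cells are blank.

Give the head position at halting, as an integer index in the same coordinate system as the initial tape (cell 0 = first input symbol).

state=s0 head=0 tape=[0]00B   (s0,0)→(s4,1,R)
state=s4 head=1 tape=1[0]0B   (s4,0)→(s3,1,R)
state=s3 head=2 tape=11[0]B   (s3,0)→(s1,1,R)
state=s1 head=3 tape=111[B]   (s1,B)→(s4,0,L)
state=s4 head=2 tape=11[1]0
At halt the head is at cell 2.

2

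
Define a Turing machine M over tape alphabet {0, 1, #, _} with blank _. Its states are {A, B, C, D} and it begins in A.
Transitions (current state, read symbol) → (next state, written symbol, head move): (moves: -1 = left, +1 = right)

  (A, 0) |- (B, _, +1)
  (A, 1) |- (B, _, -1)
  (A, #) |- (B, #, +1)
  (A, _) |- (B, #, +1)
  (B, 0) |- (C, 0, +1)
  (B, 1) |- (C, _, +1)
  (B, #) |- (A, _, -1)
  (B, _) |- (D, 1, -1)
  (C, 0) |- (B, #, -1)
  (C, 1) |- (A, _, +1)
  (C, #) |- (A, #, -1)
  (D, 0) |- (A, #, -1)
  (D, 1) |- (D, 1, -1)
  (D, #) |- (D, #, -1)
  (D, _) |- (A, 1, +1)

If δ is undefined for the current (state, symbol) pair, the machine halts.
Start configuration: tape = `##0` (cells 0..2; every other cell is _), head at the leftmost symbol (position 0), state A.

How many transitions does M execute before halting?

state=A head=0 tape=__[#]#0   (A,#)→(B,#,+1)
state=B head=1 tape=__#[#]0   (B,#)→(A,_,-1)
state=A head=0 tape=__[#]_0   (A,#)→(B,#,+1)
state=B head=1 tape=__#[_]0   (B,_)→(D,1,-1)
state=D head=0 tape=__[#]10   (D,#)→(D,#,-1)
state=D head=-1 tape=_[_]#10   (D,_)→(A,1,+1)
state=A head=0 tape=_1[#]10   (A,#)→(B,#,+1)
state=B head=1 tape=_1#[1]0   (B,1)→(C,_,+1)
state=C head=2 tape=_1#_[0]   (C,0)→(B,#,-1)
state=B head=1 tape=_1#[_]#   (B,_)→(D,1,-1)
state=D head=0 tape=_1[#]1#   (D,#)→(D,#,-1)
state=D head=-1 tape=_[1]#1#   (D,1)→(D,1,-1)
state=D head=-2 tape=[_]1#1#   (D,_)→(A,1,+1)
state=A head=-1 tape=1[1]#1#   (A,1)→(B,_,-1)
state=B head=-2 tape=[1]_#1#   (B,1)→(C,_,+1)
state=C head=-1 tape=_[_]#1#
M halts after 15 transitions.

15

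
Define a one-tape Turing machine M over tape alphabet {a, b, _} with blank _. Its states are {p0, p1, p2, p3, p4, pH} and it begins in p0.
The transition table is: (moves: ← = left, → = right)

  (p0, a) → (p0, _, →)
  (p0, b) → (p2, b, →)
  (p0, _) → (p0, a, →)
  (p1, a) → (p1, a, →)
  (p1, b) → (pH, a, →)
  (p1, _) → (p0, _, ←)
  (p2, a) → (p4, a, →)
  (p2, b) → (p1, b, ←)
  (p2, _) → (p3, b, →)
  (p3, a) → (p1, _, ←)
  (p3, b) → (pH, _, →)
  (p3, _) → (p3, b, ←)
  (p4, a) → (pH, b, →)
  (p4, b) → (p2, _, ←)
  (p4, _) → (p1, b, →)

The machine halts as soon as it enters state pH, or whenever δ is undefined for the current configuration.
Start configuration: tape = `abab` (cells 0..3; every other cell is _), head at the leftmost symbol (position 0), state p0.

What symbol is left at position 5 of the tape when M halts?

b

state=p0 head=0 tape=[a]bab__   (p0,a)→(p0,_,→)
state=p0 head=1 tape=_[b]ab__   (p0,b)→(p2,b,→)
state=p2 head=2 tape=_b[a]b__   (p2,a)→(p4,a,→)
state=p4 head=3 tape=_ba[b]__   (p4,b)→(p2,_,←)
state=p2 head=2 tape=_b[a]___   (p2,a)→(p4,a,→)
state=p4 head=3 tape=_ba[_]__   (p4,_)→(p1,b,→)
state=p1 head=4 tape=_bab[_]_   (p1,_)→(p0,_,←)
state=p0 head=3 tape=_ba[b]__   (p0,b)→(p2,b,→)
state=p2 head=4 tape=_bab[_]_   (p2,_)→(p3,b,→)
state=p3 head=5 tape=_babb[_]   (p3,_)→(p3,b,←)
state=p3 head=4 tape=_bab[b]b   (p3,b)→(pH,_,→)
state=pH head=5 tape=_bab_[b]
Cell 5 holds b when M halts.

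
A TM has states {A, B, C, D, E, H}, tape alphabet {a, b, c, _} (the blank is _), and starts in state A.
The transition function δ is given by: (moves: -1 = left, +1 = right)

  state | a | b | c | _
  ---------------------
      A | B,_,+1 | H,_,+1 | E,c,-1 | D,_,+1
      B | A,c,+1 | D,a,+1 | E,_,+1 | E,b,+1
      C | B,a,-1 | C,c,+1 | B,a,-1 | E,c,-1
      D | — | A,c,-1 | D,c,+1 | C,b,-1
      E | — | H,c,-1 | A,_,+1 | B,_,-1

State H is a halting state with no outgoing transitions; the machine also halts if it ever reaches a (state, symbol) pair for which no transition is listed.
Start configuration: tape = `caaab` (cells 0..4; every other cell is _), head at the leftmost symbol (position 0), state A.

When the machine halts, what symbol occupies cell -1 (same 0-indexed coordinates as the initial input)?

b

state=A head=0 tape=___[c]aaab   (A,c)→(E,c,-1)
state=E head=-1 tape=__[_]caaab   (E,_)→(B,_,-1)
state=B head=-2 tape=_[_]_caaab   (B,_)→(E,b,+1)
state=E head=-1 tape=_b[_]caaab   (E,_)→(B,_,-1)
state=B head=-2 tape=_[b]_caaab   (B,b)→(D,a,+1)
state=D head=-1 tape=_a[_]caaab   (D,_)→(C,b,-1)
state=C head=-2 tape=_[a]bcaaab   (C,a)→(B,a,-1)
state=B head=-3 tape=[_]abcaaab   (B,_)→(E,b,+1)
state=E head=-2 tape=b[a]bcaaab
Cell -1 holds b when M halts.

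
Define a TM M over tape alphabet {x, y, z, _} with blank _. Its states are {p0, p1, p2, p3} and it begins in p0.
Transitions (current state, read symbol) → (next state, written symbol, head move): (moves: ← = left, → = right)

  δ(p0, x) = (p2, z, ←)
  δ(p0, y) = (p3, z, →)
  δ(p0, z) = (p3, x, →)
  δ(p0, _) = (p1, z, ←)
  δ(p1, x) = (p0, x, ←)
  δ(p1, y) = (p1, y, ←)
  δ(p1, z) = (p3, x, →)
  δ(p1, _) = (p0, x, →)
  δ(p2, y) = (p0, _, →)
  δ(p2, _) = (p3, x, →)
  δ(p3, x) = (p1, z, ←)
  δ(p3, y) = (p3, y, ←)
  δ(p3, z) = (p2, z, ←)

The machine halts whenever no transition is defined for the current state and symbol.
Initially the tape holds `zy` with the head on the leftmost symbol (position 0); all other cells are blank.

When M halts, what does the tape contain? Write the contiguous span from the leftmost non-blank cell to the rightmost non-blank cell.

xzxzzy

p0 | ____[z]y   read z → write x, move →, go to p3
p3 | ____x[y]   read y → write y, move ←, go to p3
p3 | ____[x]y   read x → write z, move ←, go to p1
p1 | ___[_]zy   read _ → write x, move →, go to p0
p0 | ___x[z]y   read z → write x, move →, go to p3
p3 | ___xx[y]   read y → write y, move ←, go to p3
p3 | ___x[x]y   read x → write z, move ←, go to p1
p1 | ___[x]zy   read x → write x, move ←, go to p0
p0 | __[_]xzy   read _ → write z, move ←, go to p1
p1 | _[_]zxzy   read _ → write x, move →, go to p0
p0 | _x[z]xzy   read z → write x, move →, go to p3
p3 | _xx[x]zy   read x → write z, move ←, go to p1
p1 | _x[x]zzy   read x → write x, move ←, go to p0
p0 | _[x]xzzy   read x → write z, move ←, go to p2
p2 | [_]zxzzy   read _ → write x, move →, go to p3
p3 | x[z]xzzy   read z → write z, move ←, go to p2
p2 | [x]zxzzy
The non-blank tape span at halt is xzxzzy.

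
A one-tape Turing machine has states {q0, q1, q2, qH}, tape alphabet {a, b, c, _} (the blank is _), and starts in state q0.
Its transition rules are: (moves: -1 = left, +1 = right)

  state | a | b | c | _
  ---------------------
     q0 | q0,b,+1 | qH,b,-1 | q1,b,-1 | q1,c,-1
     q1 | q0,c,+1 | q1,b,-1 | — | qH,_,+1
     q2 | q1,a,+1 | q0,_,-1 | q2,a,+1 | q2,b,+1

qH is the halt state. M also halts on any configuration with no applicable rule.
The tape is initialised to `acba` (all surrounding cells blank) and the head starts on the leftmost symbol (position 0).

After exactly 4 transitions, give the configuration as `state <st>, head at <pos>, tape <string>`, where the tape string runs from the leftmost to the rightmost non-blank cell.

state qH, head at 0, tape bbba

state=q0 head=0 tape=_[a]cba   (q0,a)→(q0,b,+1)
state=q0 head=1 tape=_b[c]ba   (q0,c)→(q1,b,-1)
state=q1 head=0 tape=_[b]bba   (q1,b)→(q1,b,-1)
state=q1 head=-1 tape=[_]bbba   (q1,_)→(qH,_,+1)
state=qH head=0 tape=_[b]bba
After 4 steps: state qH, head at 0, tape bbba.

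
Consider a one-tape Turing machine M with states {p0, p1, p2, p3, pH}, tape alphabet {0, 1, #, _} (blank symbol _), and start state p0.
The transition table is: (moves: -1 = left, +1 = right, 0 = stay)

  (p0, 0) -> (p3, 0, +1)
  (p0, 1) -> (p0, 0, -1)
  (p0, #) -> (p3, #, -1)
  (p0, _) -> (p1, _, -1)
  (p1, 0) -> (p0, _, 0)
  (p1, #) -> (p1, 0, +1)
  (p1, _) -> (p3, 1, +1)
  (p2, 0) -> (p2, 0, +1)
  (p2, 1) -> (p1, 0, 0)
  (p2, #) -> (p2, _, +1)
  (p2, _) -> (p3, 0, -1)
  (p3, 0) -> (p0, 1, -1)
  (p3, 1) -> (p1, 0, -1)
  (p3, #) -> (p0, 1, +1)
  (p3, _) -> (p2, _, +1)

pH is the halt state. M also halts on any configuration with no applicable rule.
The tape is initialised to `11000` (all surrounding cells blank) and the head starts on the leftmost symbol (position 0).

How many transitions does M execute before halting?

p0 | __[1]1000_   read 1 → write 0, move -1, go to p0
p0 | _[_]01000_   read _ → write _, move -1, go to p1
p1 | [_]_01000_   read _ → write 1, move +1, go to p3
p3 | 1[_]01000_   read _ → write _, move +1, go to p2
p2 | 1_[0]1000_   read 0 → write 0, move +1, go to p2
p2 | 1_0[1]000_   read 1 → write 0, move 0, go to p1
p1 | 1_0[0]000_   read 0 → write _, move 0, go to p0
p0 | 1_0[_]000_   read _ → write _, move -1, go to p1
p1 | 1_[0]_000_   read 0 → write _, move 0, go to p0
p0 | 1_[_]_000_   read _ → write _, move -1, go to p1
p1 | 1[_]__000_   read _ → write 1, move +1, go to p3
p3 | 11[_]_000_   read _ → write _, move +1, go to p2
p2 | 11_[_]000_   read _ → write 0, move -1, go to p3
p3 | 11[_]0000_   read _ → write _, move +1, go to p2
p2 | 11_[0]000_   read 0 → write 0, move +1, go to p2
p2 | 11_0[0]00_   read 0 → write 0, move +1, go to p2
p2 | 11_00[0]0_   read 0 → write 0, move +1, go to p2
p2 | 11_000[0]_   read 0 → write 0, move +1, go to p2
p2 | 11_0000[_]   read _ → write 0, move -1, go to p3
p3 | 11_000[0]0   read 0 → write 1, move -1, go to p0
p0 | 11_00[0]10   read 0 → write 0, move +1, go to p3
p3 | 11_000[1]0   read 1 → write 0, move -1, go to p1
p1 | 11_00[0]00   read 0 → write _, move 0, go to p0
p0 | 11_00[_]00   read _ → write _, move -1, go to p1
p1 | 11_0[0]_00   read 0 → write _, move 0, go to p0
p0 | 11_0[_]_00   read _ → write _, move -1, go to p1
p1 | 11_[0]__00   read 0 → write _, move 0, go to p0
p0 | 11_[_]__00   read _ → write _, move -1, go to p1
p1 | 11[_]___00   read _ → write 1, move +1, go to p3
p3 | 111[_]__00   read _ → write _, move +1, go to p2
p2 | 111_[_]_00   read _ → write 0, move -1, go to p3
p3 | 111[_]0_00   read _ → write _, move +1, go to p2
p2 | 111_[0]_00   read 0 → write 0, move +1, go to p2
p2 | 111_0[_]00   read _ → write 0, move -1, go to p3
p3 | 111_[0]000   read 0 → write 1, move -1, go to p0
p0 | 111[_]1000   read _ → write _, move -1, go to p1
p1 | 11[1]_1000
M halts after 36 transitions.

36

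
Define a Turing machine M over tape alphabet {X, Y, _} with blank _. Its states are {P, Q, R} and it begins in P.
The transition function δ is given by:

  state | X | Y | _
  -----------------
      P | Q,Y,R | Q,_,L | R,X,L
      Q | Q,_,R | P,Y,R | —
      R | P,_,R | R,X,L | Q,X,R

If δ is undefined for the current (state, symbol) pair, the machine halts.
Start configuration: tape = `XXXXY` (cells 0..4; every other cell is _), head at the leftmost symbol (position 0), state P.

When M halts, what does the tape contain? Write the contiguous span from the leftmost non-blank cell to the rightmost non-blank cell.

Y__X

state=P head=0 tape=[X]XXXY__   (P,X)→(Q,Y,R)
state=Q head=1 tape=Y[X]XXY__   (Q,X)→(Q,_,R)
state=Q head=2 tape=Y_[X]XY__   (Q,X)→(Q,_,R)
state=Q head=3 tape=Y__[X]Y__   (Q,X)→(Q,_,R)
state=Q head=4 tape=Y___[Y]__   (Q,Y)→(P,Y,R)
state=P head=5 tape=Y___Y[_]_   (P,_)→(R,X,L)
state=R head=4 tape=Y___[Y]X_   (R,Y)→(R,X,L)
state=R head=3 tape=Y__[_]XX_   (R,_)→(Q,X,R)
state=Q head=4 tape=Y__X[X]X_   (Q,X)→(Q,_,R)
state=Q head=5 tape=Y__X_[X]_   (Q,X)→(Q,_,R)
state=Q head=6 tape=Y__X__[_]
The non-blank tape span at halt is Y__X.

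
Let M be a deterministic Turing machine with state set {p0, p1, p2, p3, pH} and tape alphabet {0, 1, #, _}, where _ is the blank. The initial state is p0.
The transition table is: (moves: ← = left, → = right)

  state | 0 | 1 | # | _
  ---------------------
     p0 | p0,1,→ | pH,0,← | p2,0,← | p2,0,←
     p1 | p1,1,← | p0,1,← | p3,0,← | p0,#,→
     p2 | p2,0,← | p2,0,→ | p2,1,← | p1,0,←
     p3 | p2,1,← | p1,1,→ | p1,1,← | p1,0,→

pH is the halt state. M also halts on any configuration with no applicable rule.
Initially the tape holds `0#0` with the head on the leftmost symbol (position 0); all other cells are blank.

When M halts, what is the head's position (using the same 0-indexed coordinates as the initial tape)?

state=p0 head=0 tape=____[0]#0_   (p0,0)→(p0,1,→)
state=p0 head=1 tape=____1[#]0_   (p0,#)→(p2,0,←)
state=p2 head=0 tape=____[1]00_   (p2,1)→(p2,0,→)
state=p2 head=1 tape=____0[0]0_   (p2,0)→(p2,0,←)
state=p2 head=0 tape=____[0]00_   (p2,0)→(p2,0,←)
state=p2 head=-1 tape=___[_]000_   (p2,_)→(p1,0,←)
state=p1 head=-2 tape=__[_]0000_   (p1,_)→(p0,#,→)
state=p0 head=-1 tape=__#[0]000_   (p0,0)→(p0,1,→)
state=p0 head=0 tape=__#1[0]00_   (p0,0)→(p0,1,→)
state=p0 head=1 tape=__#11[0]0_   (p0,0)→(p0,1,→)
state=p0 head=2 tape=__#111[0]_   (p0,0)→(p0,1,→)
state=p0 head=3 tape=__#1111[_]   (p0,_)→(p2,0,←)
state=p2 head=2 tape=__#111[1]0   (p2,1)→(p2,0,→)
state=p2 head=3 tape=__#1110[0]   (p2,0)→(p2,0,←)
state=p2 head=2 tape=__#111[0]0   (p2,0)→(p2,0,←)
state=p2 head=1 tape=__#11[1]00   (p2,1)→(p2,0,→)
state=p2 head=2 tape=__#110[0]0   (p2,0)→(p2,0,←)
state=p2 head=1 tape=__#11[0]00   (p2,0)→(p2,0,←)
state=p2 head=0 tape=__#1[1]000   (p2,1)→(p2,0,→)
state=p2 head=1 tape=__#10[0]00   (p2,0)→(p2,0,←)
state=p2 head=0 tape=__#1[0]000   (p2,0)→(p2,0,←)
state=p2 head=-1 tape=__#[1]0000   (p2,1)→(p2,0,→)
state=p2 head=0 tape=__#0[0]000   (p2,0)→(p2,0,←)
state=p2 head=-1 tape=__#[0]0000   (p2,0)→(p2,0,←)
state=p2 head=-2 tape=__[#]00000   (p2,#)→(p2,1,←)
state=p2 head=-3 tape=_[_]100000   (p2,_)→(p1,0,←)
state=p1 head=-4 tape=[_]0100000   (p1,_)→(p0,#,→)
state=p0 head=-3 tape=#[0]100000   (p0,0)→(p0,1,→)
state=p0 head=-2 tape=#1[1]00000   (p0,1)→(pH,0,←)
state=pH head=-3 tape=#[1]000000
At halt the head is at cell -3.

-3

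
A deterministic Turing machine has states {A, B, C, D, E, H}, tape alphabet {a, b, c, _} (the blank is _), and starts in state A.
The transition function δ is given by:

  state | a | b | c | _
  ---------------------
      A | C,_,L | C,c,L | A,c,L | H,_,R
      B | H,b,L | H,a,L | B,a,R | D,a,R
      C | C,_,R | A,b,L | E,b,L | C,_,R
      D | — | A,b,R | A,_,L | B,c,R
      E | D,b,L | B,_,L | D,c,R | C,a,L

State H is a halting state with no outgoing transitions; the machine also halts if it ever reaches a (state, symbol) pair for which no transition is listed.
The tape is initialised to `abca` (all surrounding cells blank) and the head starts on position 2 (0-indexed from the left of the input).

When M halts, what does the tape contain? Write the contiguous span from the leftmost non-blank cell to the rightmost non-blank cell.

state=A head=2 tape=_ab[c]a   (A,c)→(A,c,L)
state=A head=1 tape=_a[b]ca   (A,b)→(C,c,L)
state=C head=0 tape=_[a]cca   (C,a)→(C,_,R)
state=C head=1 tape=__[c]ca   (C,c)→(E,b,L)
state=E head=0 tape=_[_]bca   (E,_)→(C,a,L)
state=C head=-1 tape=[_]abca   (C,_)→(C,_,R)
state=C head=0 tape=_[a]bca   (C,a)→(C,_,R)
state=C head=1 tape=__[b]ca   (C,b)→(A,b,L)
state=A head=0 tape=_[_]bca   (A,_)→(H,_,R)
state=H head=1 tape=__[b]ca
The non-blank tape span at halt is bca.

bca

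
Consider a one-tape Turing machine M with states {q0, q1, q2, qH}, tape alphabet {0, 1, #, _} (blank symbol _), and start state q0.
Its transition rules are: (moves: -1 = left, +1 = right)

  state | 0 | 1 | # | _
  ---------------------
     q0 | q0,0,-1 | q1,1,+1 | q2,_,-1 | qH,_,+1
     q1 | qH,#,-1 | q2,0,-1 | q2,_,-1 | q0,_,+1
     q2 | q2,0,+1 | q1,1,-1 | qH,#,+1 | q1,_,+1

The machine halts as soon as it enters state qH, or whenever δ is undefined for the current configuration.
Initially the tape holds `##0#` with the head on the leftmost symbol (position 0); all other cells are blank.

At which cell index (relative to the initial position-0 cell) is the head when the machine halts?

state=q0 head=0 tape=_[#]#0#   (q0,#)→(q2,_,-1)
state=q2 head=-1 tape=[_]_#0#   (q2,_)→(q1,_,+1)
state=q1 head=0 tape=_[_]#0#   (q1,_)→(q0,_,+1)
state=q0 head=1 tape=__[#]0#   (q0,#)→(q2,_,-1)
state=q2 head=0 tape=_[_]_0#   (q2,_)→(q1,_,+1)
state=q1 head=1 tape=__[_]0#   (q1,_)→(q0,_,+1)
state=q0 head=2 tape=___[0]#   (q0,0)→(q0,0,-1)
state=q0 head=1 tape=__[_]0#   (q0,_)→(qH,_,+1)
state=qH head=2 tape=___[0]#
At halt the head is at cell 2.

2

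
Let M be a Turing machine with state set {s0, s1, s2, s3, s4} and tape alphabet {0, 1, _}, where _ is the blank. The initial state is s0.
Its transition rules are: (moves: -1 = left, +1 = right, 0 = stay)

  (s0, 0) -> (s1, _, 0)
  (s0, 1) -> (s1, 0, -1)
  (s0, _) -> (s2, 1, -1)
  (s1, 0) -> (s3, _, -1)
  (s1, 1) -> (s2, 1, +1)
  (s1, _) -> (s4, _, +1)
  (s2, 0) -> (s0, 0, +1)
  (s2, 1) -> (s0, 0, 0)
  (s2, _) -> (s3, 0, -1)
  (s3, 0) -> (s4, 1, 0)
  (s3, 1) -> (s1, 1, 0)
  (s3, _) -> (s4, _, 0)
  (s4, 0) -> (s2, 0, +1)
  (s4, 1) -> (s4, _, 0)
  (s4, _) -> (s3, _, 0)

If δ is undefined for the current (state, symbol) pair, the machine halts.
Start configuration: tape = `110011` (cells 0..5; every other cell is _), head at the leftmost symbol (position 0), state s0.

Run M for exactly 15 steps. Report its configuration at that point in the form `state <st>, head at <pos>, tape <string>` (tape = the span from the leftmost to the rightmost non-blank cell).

s0 | _[1]10011   read 1 → write 0, move -1, go to s1
s1 | [_]010011   read _ → write _, move +1, go to s4
s4 | _[0]10011   read 0 → write 0, move +1, go to s2
s2 | _0[1]0011   read 1 → write 0, move 0, go to s0
s0 | _0[0]0011   read 0 → write _, move 0, go to s1
s1 | _0[_]0011   read _ → write _, move +1, go to s4
s4 | _0_[0]011   read 0 → write 0, move +1, go to s2
s2 | _0_0[0]11   read 0 → write 0, move +1, go to s0
s0 | _0_00[1]1   read 1 → write 0, move -1, go to s1
s1 | _0_0[0]01   read 0 → write _, move -1, go to s3
s3 | _0_[0]_01   read 0 → write 1, move 0, go to s4
s4 | _0_[1]_01   read 1 → write _, move 0, go to s4
s4 | _0_[_]_01   read _ → write _, move 0, go to s3
s3 | _0_[_]_01   read _ → write _, move 0, go to s4
s4 | _0_[_]_01   read _ → write _, move 0, go to s3
s3 | _0_[_]_01
After 15 steps: state s3, head at 2, tape 0___01.

state s3, head at 2, tape 0___01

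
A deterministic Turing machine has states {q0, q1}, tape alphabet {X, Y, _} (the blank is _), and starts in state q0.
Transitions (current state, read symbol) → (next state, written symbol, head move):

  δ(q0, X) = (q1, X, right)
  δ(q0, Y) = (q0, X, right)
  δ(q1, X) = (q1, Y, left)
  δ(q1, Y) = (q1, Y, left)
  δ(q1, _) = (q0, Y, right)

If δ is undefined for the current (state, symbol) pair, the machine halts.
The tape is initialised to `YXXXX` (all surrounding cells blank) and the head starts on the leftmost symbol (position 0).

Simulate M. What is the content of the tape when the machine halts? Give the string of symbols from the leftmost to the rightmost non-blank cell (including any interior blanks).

state=q0 head=0 tape=__[Y]XXXX_   (q0,Y)→(q0,X,right)
state=q0 head=1 tape=__X[X]XXX_   (q0,X)→(q1,X,right)
state=q1 head=2 tape=__XX[X]XX_   (q1,X)→(q1,Y,left)
state=q1 head=1 tape=__X[X]YXX_   (q1,X)→(q1,Y,left)
state=q1 head=0 tape=__[X]YYXX_   (q1,X)→(q1,Y,left)
state=q1 head=-1 tape=_[_]YYYXX_   (q1,_)→(q0,Y,right)
state=q0 head=0 tape=_Y[Y]YYXX_   (q0,Y)→(q0,X,right)
state=q0 head=1 tape=_YX[Y]YXX_   (q0,Y)→(q0,X,right)
state=q0 head=2 tape=_YXX[Y]XX_   (q0,Y)→(q0,X,right)
state=q0 head=3 tape=_YXXX[X]X_   (q0,X)→(q1,X,right)
state=q1 head=4 tape=_YXXXX[X]_   (q1,X)→(q1,Y,left)
state=q1 head=3 tape=_YXXX[X]Y_   (q1,X)→(q1,Y,left)
state=q1 head=2 tape=_YXX[X]YY_   (q1,X)→(q1,Y,left)
state=q1 head=1 tape=_YX[X]YYY_   (q1,X)→(q1,Y,left)
state=q1 head=0 tape=_Y[X]YYYY_   (q1,X)→(q1,Y,left)
state=q1 head=-1 tape=_[Y]YYYYY_   (q1,Y)→(q1,Y,left)
state=q1 head=-2 tape=[_]YYYYYY_   (q1,_)→(q0,Y,right)
state=q0 head=-1 tape=Y[Y]YYYYY_   (q0,Y)→(q0,X,right)
state=q0 head=0 tape=YX[Y]YYYY_   (q0,Y)→(q0,X,right)
state=q0 head=1 tape=YXX[Y]YYY_   (q0,Y)→(q0,X,right)
state=q0 head=2 tape=YXXX[Y]YY_   (q0,Y)→(q0,X,right)
state=q0 head=3 tape=YXXXX[Y]Y_   (q0,Y)→(q0,X,right)
state=q0 head=4 tape=YXXXXX[Y]_   (q0,Y)→(q0,X,right)
state=q0 head=5 tape=YXXXXXX[_]
The non-blank tape span at halt is YXXXXXX.

YXXXXXX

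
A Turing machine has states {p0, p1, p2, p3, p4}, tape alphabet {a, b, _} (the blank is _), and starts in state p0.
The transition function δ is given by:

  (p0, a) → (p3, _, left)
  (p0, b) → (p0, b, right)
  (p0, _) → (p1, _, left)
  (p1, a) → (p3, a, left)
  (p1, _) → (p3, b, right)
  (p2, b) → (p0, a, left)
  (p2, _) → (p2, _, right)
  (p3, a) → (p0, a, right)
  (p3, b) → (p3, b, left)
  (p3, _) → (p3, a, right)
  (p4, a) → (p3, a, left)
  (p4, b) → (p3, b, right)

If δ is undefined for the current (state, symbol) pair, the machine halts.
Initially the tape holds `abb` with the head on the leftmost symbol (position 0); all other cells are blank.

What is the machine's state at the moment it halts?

p1

p0 | _[a]bb_   read a → write _, move left, go to p3
p3 | [_]_bb_   read _ → write a, move right, go to p3
p3 | a[_]bb_   read _ → write a, move right, go to p3
p3 | aa[b]b_   read b → write b, move left, go to p3
p3 | a[a]bb_   read a → write a, move right, go to p0
p0 | aa[b]b_   read b → write b, move right, go to p0
p0 | aab[b]_   read b → write b, move right, go to p0
p0 | aabb[_]   read _ → write _, move left, go to p1
p1 | aab[b]_
No transition is defined for (p1, b); M halts in state p1.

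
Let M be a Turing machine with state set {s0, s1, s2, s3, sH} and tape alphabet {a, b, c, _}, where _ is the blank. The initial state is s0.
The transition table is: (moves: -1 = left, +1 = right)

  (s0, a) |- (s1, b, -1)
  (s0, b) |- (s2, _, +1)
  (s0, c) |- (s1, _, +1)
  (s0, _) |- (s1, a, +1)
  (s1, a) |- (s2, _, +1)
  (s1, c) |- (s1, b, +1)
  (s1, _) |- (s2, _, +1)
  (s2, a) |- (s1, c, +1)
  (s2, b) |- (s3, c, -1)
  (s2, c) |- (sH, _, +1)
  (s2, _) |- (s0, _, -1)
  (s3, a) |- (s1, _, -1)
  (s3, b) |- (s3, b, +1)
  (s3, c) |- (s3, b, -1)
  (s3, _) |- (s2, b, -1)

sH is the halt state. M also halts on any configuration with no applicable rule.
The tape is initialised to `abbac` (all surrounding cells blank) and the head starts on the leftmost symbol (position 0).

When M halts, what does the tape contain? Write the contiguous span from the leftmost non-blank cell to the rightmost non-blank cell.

cbccbbac

state=s0 head=0 tape=___[a]bbac   (s0,a)→(s1,b,-1)
state=s1 head=-1 tape=__[_]bbbac   (s1,_)→(s2,_,+1)
state=s2 head=0 tape=___[b]bbac   (s2,b)→(s3,c,-1)
state=s3 head=-1 tape=__[_]cbbac   (s3,_)→(s2,b,-1)
state=s2 head=-2 tape=_[_]bcbbac   (s2,_)→(s0,_,-1)
state=s0 head=-3 tape=[_]_bcbbac   (s0,_)→(s1,a,+1)
state=s1 head=-2 tape=a[_]bcbbac   (s1,_)→(s2,_,+1)
state=s2 head=-1 tape=a_[b]cbbac   (s2,b)→(s3,c,-1)
state=s3 head=-2 tape=a[_]ccbbac   (s3,_)→(s2,b,-1)
state=s2 head=-3 tape=[a]bccbbac   (s2,a)→(s1,c,+1)
state=s1 head=-2 tape=c[b]ccbbac
The non-blank tape span at halt is cbccbbac.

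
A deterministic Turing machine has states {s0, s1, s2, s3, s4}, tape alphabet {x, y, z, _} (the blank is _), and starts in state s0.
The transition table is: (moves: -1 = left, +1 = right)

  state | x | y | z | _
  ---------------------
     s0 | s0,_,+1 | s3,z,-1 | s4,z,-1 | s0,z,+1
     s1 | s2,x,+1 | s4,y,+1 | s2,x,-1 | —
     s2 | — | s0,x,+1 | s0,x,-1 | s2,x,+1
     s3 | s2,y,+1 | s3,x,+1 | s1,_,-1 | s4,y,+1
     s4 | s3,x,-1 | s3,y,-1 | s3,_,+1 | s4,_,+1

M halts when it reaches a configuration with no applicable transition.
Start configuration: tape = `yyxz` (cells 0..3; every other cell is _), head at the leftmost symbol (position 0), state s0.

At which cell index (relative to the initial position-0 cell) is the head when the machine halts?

3

s0 | _[y]yxz   read y → write z, move -1, go to s3
s3 | [_]zyxz   read _ → write y, move +1, go to s4
s4 | y[z]yxz   read z → write _, move +1, go to s3
s3 | y_[y]xz   read y → write x, move +1, go to s3
s3 | y_x[x]z   read x → write y, move +1, go to s2
s2 | y_xy[z]   read z → write x, move -1, go to s0
s0 | y_x[y]x   read y → write z, move -1, go to s3
s3 | y_[x]zx   read x → write y, move +1, go to s2
s2 | y_y[z]x   read z → write x, move -1, go to s0
s0 | y_[y]xx   read y → write z, move -1, go to s3
s3 | y[_]zxx   read _ → write y, move +1, go to s4
s4 | yy[z]xx   read z → write _, move +1, go to s3
s3 | yy_[x]x   read x → write y, move +1, go to s2
s2 | yy_y[x]
At halt the head is at cell 3.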